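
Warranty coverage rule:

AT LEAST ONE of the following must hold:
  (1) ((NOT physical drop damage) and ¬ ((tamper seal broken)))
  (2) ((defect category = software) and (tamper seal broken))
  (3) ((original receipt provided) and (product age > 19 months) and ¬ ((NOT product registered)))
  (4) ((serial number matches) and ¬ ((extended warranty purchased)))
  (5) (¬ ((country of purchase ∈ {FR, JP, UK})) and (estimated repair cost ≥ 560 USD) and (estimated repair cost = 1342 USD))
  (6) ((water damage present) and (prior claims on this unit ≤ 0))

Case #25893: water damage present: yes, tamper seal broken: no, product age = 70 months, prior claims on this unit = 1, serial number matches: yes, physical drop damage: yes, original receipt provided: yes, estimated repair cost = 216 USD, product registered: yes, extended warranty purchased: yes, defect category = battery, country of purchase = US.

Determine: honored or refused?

Atomic conditions:
  NOT physical drop damage: yes → false
  tamper seal broken: no → false
  defect category = software: battery == software is false
  original receipt provided: yes → true
  product age > 19 months: 70 > 19 is true
  NOT product registered: yes → false
  serial number matches: yes → true
  extended warranty purchased: yes → true
  country of purchase ∈ {FR, JP, UK}: US is not in the set → false
  estimated repair cost ≥ 560 USD: 216 ≥ 560 is false
  estimated repair cost = 1342 USD: 216 == 1342 is false
  water damage present: yes → true
  prior claims on this unit ≤ 0: 1 ≤ 0 is false
Combine:
[1.2] NOT false = true
[1] false AND true = false
[2] false AND false = false
[3.3] NOT false = true
[3] true AND true AND true = true
[4.2] NOT true = false
[4] true AND false = false
[5.1] NOT false = true
[5] true AND false AND false = false
[6] true AND false = false
[root] false OR false OR true OR false OR false OR false = true
Overall: true → honored

Honored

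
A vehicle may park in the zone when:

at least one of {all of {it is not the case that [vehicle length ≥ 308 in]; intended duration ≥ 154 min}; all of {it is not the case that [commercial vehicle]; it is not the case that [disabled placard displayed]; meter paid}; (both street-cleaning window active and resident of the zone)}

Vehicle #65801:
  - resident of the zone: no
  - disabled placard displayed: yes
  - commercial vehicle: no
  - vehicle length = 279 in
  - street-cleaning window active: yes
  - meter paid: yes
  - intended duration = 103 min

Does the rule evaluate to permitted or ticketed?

Ticketed

Atomic conditions:
  vehicle length ≥ 308 in: 279 ≥ 308 is false
  intended duration ≥ 154 min: 103 ≥ 154 is false
  commercial vehicle: no → false
  disabled placard displayed: yes → true
  meter paid: yes → true
  street-cleaning window active: yes → true
  resident of the zone: no → false
Combine:
[1.1] NOT false = true
[1] true AND false = false
[2.1] NOT false = true
[2.2] NOT true = false
[2] true AND false AND true = false
[3] true AND false = false
[root] false OR false OR false = false
Overall: false → ticketed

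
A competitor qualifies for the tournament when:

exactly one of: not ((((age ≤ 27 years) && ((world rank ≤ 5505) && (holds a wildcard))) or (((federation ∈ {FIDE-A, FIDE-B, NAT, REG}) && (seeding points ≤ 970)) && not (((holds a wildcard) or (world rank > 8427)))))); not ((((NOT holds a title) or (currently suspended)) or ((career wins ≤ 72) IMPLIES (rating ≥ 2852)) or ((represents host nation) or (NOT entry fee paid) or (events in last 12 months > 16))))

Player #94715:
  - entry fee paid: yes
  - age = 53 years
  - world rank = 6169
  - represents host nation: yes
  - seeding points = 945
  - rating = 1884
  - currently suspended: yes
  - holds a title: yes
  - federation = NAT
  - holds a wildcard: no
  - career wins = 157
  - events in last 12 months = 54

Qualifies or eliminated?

Atomic conditions:
  age ≤ 27 years: 53 ≤ 27 is false
  world rank ≤ 5505: 6169 ≤ 5505 is false
  holds a wildcard: no → false
  federation ∈ {FIDE-A, FIDE-B, NAT, REG}: NAT is in the set → true
  seeding points ≤ 970: 945 ≤ 970 is true
  world rank > 8427: 6169 > 8427 is false
  NOT holds a title: yes → false
  currently suspended: yes → true
  career wins ≤ 72: 157 ≤ 72 is false
  rating ≥ 2852: 1884 ≥ 2852 is false
  represents host nation: yes → true
  NOT entry fee paid: yes → false
  events in last 12 months > 16: 54 > 16 is true
Combine:
[1.1.1.2] false AND false = false
[1.1.1] false AND false = false
[1.1.2.1] true AND true = true
[1.1.2.2.1] false OR false = false
[1.1.2.2] NOT false = true
[1.1.2] true AND true = true
[1.1] false OR true = true
[1] NOT true = false
[2.1.1] false OR true = true
[2.1.2] false → false (antecedent false ⇒ implication holds) = true
[2.1.3] true OR false OR true = true
[2.1] true OR true OR true = true
[2] NOT true = false
[root] exactly-one(false, false) = false
Overall: false → eliminated

Eliminated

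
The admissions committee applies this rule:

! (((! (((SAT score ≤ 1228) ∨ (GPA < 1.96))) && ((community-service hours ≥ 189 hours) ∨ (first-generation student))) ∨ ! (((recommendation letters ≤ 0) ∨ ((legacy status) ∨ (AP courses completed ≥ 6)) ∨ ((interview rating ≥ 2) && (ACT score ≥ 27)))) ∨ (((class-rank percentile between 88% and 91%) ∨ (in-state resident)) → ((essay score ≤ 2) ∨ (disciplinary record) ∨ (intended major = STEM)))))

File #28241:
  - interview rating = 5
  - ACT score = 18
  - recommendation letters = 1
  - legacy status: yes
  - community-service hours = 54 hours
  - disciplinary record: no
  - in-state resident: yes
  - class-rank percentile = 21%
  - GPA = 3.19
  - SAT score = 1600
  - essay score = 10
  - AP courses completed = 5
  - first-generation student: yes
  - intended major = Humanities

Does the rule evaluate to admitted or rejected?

Atomic conditions:
  SAT score ≤ 1228: 1600 ≤ 1228 is false
  GPA < 1.96: 3.19 < 1.96 is false
  community-service hours ≥ 189 hours: 54 ≥ 189 is false
  first-generation student: yes → true
  recommendation letters ≤ 0: 1 ≤ 0 is false
  legacy status: yes → true
  AP courses completed ≥ 6: 5 ≥ 6 is false
  interview rating ≥ 2: 5 ≥ 2 is true
  ACT score ≥ 27: 18 ≥ 27 is false
  class-rank percentile between 88% and 91%: 21 in [88, 91] is false
  in-state resident: yes → true
  essay score ≤ 2: 10 ≤ 2 is false
  disciplinary record: no → false
  intended major = STEM: Humanities == STEM is false
Combine:
[1.1.1.1] false OR false = false
[1.1.1] NOT false = true
[1.1.2] false OR true = true
[1.1] true AND true = true
[1.2.1.2] true OR false = true
[1.2.1.3] true AND false = false
[1.2.1] false OR true OR false = true
[1.2] NOT true = false
[1.3.1] false OR true = true
[1.3.2] false OR false OR false = false
[1.3] true → false = false
[1] true OR false OR false = true
[root] NOT true = false
Overall: false → rejected

Rejected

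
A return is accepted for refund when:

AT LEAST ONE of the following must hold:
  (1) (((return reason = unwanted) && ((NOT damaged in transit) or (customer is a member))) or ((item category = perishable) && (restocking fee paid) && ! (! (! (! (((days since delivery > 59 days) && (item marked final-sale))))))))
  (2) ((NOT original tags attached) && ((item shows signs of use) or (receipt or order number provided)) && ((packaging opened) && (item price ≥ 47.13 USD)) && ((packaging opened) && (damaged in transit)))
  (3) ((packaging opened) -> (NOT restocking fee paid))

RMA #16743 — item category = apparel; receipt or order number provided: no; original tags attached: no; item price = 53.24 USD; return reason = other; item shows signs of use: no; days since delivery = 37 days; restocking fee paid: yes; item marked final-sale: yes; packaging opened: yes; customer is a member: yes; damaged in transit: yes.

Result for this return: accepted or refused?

Refused

Atomic conditions:
  return reason = unwanted: other == unwanted is false
  NOT damaged in transit: yes → false
  customer is a member: yes → true
  item category = perishable: apparel == perishable is false
  restocking fee paid: yes → true
  days since delivery > 59 days: 37 > 59 is false
  item marked final-sale: yes → true
  NOT original tags attached: no → true
  item shows signs of use: no → false
  receipt or order number provided: no → false
  packaging opened: yes → true
  item price ≥ 47.13 USD: 53.24 ≥ 47.13 is true
  damaged in transit: yes → true
  NOT restocking fee paid: yes → false
Combine:
[1.1.2] false OR true = true
[1.1] false AND true = false
[1.2.3.1.1.1.1] false AND true = false
[1.2.3.1.1.1] NOT false = true
[1.2.3.1.1] NOT true = false
[1.2.3.1] NOT false = true
[1.2.3] NOT true = false
[1.2] false AND true AND false = false
[1] false OR false = false
[2.2] false OR false = false
[2.3] true AND true = true
[2.4] true AND true = true
[2] true AND false AND true AND true = false
[3] true → false = false
[root] false OR false OR false = false
Overall: false → refused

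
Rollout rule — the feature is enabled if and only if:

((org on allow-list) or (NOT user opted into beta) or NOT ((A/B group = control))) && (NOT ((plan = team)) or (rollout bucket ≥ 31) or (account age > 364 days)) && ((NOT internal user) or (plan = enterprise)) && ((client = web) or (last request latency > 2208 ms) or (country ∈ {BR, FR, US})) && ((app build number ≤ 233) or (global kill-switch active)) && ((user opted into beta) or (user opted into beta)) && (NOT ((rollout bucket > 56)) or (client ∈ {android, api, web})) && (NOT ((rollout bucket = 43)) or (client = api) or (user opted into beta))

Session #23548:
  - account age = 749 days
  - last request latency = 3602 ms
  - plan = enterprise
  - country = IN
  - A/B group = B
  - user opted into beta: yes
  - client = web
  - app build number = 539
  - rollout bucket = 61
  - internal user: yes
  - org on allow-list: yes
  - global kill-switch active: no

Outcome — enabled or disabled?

Atomic conditions:
  org on allow-list: yes → true
  NOT user opted into beta: yes → false
  A/B group = control: B == control is false
  plan = team: enterprise == team is false
  rollout bucket ≥ 31: 61 ≥ 31 is true
  account age > 364 days: 749 > 364 is true
  NOT internal user: yes → false
  plan = enterprise: enterprise == enterprise is true
  client = web: web == web is true
  last request latency > 2208 ms: 3602 > 2208 is true
  country ∈ {BR, FR, US}: IN is not in the set → false
  app build number ≤ 233: 539 ≤ 233 is false
  global kill-switch active: no → false
  user opted into beta: yes → true
  rollout bucket > 56: 61 > 56 is true
  client ∈ {android, api, web}: web is in the set → true
  rollout bucket = 43: 61 == 43 is false
  client = api: web == api is false
Combine:
[1.3] NOT false = true
[1] true OR false OR true = true
[2.1] NOT false = true
[2] true OR true OR true = true
[3] false OR true = true
[4] true OR true OR false = true
[5] false OR false = false
[6] true OR true = true
[7.1] NOT true = false
[7] false OR true = true
[8.1] NOT false = true
[8] true OR false OR true = true
[root] true AND true AND true AND true AND false AND true AND true AND true = false
Overall: false → disabled

Disabled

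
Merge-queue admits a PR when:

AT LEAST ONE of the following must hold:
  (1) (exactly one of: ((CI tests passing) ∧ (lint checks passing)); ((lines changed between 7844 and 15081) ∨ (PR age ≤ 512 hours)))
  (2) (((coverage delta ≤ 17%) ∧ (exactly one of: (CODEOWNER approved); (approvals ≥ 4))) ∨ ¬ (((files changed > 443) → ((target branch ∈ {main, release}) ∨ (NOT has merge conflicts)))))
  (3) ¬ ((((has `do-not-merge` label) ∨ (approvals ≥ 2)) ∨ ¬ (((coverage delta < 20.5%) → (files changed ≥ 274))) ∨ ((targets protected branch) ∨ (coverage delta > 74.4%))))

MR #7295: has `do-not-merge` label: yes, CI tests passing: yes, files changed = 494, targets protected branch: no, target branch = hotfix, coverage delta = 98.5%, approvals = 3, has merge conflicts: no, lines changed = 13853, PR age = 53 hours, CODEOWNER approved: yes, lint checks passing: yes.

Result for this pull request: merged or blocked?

Atomic conditions:
  CI tests passing: yes → true
  lint checks passing: yes → true
  lines changed between 7844 and 15081: 13853 in [7844, 15081] is true
  PR age ≤ 512 hours: 53 ≤ 512 is true
  coverage delta ≤ 17%: 98.5 ≤ 17 is false
  CODEOWNER approved: yes → true
  approvals ≥ 4: 3 ≥ 4 is false
  files changed > 443: 494 > 443 is true
  target branch ∈ {main, release}: hotfix is not in the set → false
  NOT has merge conflicts: no → true
  has `do-not-merge` label: yes → true
  approvals ≥ 2: 3 ≥ 2 is true
  coverage delta < 20.5%: 98.5 < 20.5 is false
  files changed ≥ 274: 494 ≥ 274 is true
  targets protected branch: no → false
  coverage delta > 74.4%: 98.5 > 74.4 is true
Combine:
[1.1] true AND true = true
[1.2] true OR true = true
[1] exactly-one(true, true) = false
[2.1.2] exactly-one(true, false) = true
[2.1] false AND true = false
[2.2.1.2] false OR true = true
[2.2.1] true → true = true
[2.2] NOT true = false
[2] false OR false = false
[3.1.1] true OR true = true
[3.1.2.1] false → true (antecedent false ⇒ implication holds) = true
[3.1.2] NOT true = false
[3.1.3] false OR true = true
[3.1] true OR false OR true = true
[3] NOT true = false
[root] false OR false OR false = false
Overall: false → blocked

Blocked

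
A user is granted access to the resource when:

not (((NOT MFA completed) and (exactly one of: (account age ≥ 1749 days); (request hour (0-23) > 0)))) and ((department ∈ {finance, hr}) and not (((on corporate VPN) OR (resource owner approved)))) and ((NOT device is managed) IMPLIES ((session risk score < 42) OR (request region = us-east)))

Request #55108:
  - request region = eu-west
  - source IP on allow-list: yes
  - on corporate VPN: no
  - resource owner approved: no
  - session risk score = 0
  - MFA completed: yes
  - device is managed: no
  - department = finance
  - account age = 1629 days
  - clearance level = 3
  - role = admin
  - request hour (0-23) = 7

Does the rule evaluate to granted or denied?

Granted

Atomic conditions:
  NOT MFA completed: yes → false
  account age ≥ 1749 days: 1629 ≥ 1749 is false
  request hour (0-23) > 0: 7 > 0 is true
  department ∈ {finance, hr}: finance is in the set → true
  on corporate VPN: no → false
  resource owner approved: no → false
  NOT device is managed: no → true
  session risk score < 42: 0 < 42 is true
  request region = us-east: eu-west == us-east is false
Combine:
[1.1.2] exactly-one(false, true) = true
[1.1] false AND true = false
[1] NOT false = true
[2.2.1] false OR false = false
[2.2] NOT false = true
[2] true AND true = true
[3.2] true OR false = true
[3] true → true = true
[root] true AND true AND true = true
Overall: true → granted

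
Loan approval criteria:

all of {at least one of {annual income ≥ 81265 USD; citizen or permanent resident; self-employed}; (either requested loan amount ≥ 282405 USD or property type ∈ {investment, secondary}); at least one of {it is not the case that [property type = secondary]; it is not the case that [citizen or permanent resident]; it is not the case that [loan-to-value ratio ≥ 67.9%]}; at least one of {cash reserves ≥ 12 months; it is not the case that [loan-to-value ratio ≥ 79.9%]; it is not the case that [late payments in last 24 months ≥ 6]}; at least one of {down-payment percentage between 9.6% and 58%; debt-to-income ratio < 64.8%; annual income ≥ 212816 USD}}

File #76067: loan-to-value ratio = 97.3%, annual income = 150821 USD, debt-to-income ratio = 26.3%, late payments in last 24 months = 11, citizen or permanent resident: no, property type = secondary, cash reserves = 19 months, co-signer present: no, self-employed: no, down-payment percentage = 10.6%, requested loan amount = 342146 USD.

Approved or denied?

Approved

Atomic conditions:
  annual income ≥ 81265 USD: 150821 ≥ 81265 is true
  citizen or permanent resident: no → false
  self-employed: no → false
  requested loan amount ≥ 282405 USD: 342146 ≥ 282405 is true
  property type ∈ {investment, secondary}: secondary is in the set → true
  property type = secondary: secondary == secondary is true
  loan-to-value ratio ≥ 67.9%: 97.3 ≥ 67.9 is true
  cash reserves ≥ 12 months: 19 ≥ 12 is true
  loan-to-value ratio ≥ 79.9%: 97.3 ≥ 79.9 is true
  late payments in last 24 months ≥ 6: 11 ≥ 6 is true
  down-payment percentage between 9.6% and 58%: 10.6 in [9.6, 58] is true
  debt-to-income ratio < 64.8%: 26.3 < 64.8 is true
  annual income ≥ 212816 USD: 150821 ≥ 212816 is false
Combine:
[1] true OR false OR false = true
[2] true OR true = true
[3.1] NOT true = false
[3.2] NOT false = true
[3.3] NOT true = false
[3] false OR true OR false = true
[4.2] NOT true = false
[4.3] NOT true = false
[4] true OR false OR false = true
[5] true OR true OR false = true
[root] true AND true AND true AND true AND true = true
Overall: true → approved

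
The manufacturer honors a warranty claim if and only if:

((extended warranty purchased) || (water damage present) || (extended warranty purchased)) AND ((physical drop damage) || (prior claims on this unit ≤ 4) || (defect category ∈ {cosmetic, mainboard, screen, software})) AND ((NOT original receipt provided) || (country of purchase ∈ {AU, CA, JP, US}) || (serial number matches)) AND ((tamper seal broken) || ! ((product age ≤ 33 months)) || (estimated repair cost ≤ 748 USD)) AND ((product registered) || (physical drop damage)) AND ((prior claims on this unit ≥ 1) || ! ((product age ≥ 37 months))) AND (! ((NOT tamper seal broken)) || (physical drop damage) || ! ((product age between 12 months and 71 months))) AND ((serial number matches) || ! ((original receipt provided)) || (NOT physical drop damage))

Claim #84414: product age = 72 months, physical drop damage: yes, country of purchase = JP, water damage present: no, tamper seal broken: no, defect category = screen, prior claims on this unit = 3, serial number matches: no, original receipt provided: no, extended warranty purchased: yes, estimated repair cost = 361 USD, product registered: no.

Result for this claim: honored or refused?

Honored

Atomic conditions:
  extended warranty purchased: yes → true
  water damage present: no → false
  physical drop damage: yes → true
  prior claims on this unit ≤ 4: 3 ≤ 4 is true
  defect category ∈ {cosmetic, mainboard, screen, software}: screen is in the set → true
  NOT original receipt provided: no → true
  country of purchase ∈ {AU, CA, JP, US}: JP is in the set → true
  serial number matches: no → false
  tamper seal broken: no → false
  product age ≤ 33 months: 72 ≤ 33 is false
  estimated repair cost ≤ 748 USD: 361 ≤ 748 is true
  product registered: no → false
  prior claims on this unit ≥ 1: 3 ≥ 1 is true
  product age ≥ 37 months: 72 ≥ 37 is true
  NOT tamper seal broken: no → true
  product age between 12 months and 71 months: 72 in [12, 71] is false
  original receipt provided: no → false
  NOT physical drop damage: yes → false
Combine:
[1] true OR false OR true = true
[2] true OR true OR true = true
[3] true OR true OR false = true
[4.2] NOT false = true
[4] false OR true OR true = true
[5] false OR true = true
[6.2] NOT true = false
[6] true OR false = true
[7.1] NOT true = false
[7.3] NOT false = true
[7] false OR true OR true = true
[8.2] NOT false = true
[8] false OR true OR false = true
[root] true AND true AND true AND true AND true AND true AND true AND true = true
Overall: true → honored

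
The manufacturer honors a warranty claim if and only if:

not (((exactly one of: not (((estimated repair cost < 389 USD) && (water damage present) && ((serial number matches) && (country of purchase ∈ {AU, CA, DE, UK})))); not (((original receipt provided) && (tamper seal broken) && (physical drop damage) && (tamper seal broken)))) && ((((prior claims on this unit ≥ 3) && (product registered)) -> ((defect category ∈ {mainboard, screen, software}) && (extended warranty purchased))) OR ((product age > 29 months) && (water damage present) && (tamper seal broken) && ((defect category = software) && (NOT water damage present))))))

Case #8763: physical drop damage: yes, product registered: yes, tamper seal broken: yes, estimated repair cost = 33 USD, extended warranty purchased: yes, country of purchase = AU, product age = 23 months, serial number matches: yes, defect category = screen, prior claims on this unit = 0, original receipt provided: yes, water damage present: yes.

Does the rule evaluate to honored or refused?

Honored

Atomic conditions:
  estimated repair cost < 389 USD: 33 < 389 is true
  water damage present: yes → true
  serial number matches: yes → true
  country of purchase ∈ {AU, CA, DE, UK}: AU is in the set → true
  original receipt provided: yes → true
  tamper seal broken: yes → true
  physical drop damage: yes → true
  prior claims on this unit ≥ 3: 0 ≥ 3 is false
  product registered: yes → true
  defect category ∈ {mainboard, screen, software}: screen is in the set → true
  extended warranty purchased: yes → true
  product age > 29 months: 23 > 29 is false
  defect category = software: screen == software is false
  NOT water damage present: yes → false
Combine:
[1.1.1.1.3] true AND true = true
[1.1.1.1] true AND true AND true = true
[1.1.1] NOT true = false
[1.1.2.1] true AND true AND true AND true = true
[1.1.2] NOT true = false
[1.1] exactly-one(false, false) = false
[1.2.1.1] false AND true = false
[1.2.1.2] true AND true = true
[1.2.1] false → true (antecedent false ⇒ implication holds) = true
[1.2.2.4] false AND false = false
[1.2.2] false AND true AND true AND false = false
[1.2] true OR false = true
[1] false AND true = false
[root] NOT false = true
Overall: true → honored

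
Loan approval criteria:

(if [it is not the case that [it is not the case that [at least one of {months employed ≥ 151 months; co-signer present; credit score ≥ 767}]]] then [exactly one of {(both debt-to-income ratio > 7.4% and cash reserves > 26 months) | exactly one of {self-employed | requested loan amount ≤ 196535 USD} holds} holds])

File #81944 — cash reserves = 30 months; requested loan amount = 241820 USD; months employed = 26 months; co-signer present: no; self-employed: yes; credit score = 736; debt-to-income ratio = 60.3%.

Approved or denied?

Atomic conditions:
  months employed ≥ 151 months: 26 ≥ 151 is false
  co-signer present: no → false
  credit score ≥ 767: 736 ≥ 767 is false
  debt-to-income ratio > 7.4%: 60.3 > 7.4 is true
  cash reserves > 26 months: 30 > 26 is true
  self-employed: yes → true
  requested loan amount ≤ 196535 USD: 241820 ≤ 196535 is false
Combine:
[1.1.1] false OR false OR false = false
[1.1] NOT false = true
[1] NOT true = false
[2.1] true AND true = true
[2.2] exactly-one(true, false) = true
[2] exactly-one(true, true) = false
[root] false → false (antecedent false ⇒ implication holds) = true
Overall: true → approved

Approved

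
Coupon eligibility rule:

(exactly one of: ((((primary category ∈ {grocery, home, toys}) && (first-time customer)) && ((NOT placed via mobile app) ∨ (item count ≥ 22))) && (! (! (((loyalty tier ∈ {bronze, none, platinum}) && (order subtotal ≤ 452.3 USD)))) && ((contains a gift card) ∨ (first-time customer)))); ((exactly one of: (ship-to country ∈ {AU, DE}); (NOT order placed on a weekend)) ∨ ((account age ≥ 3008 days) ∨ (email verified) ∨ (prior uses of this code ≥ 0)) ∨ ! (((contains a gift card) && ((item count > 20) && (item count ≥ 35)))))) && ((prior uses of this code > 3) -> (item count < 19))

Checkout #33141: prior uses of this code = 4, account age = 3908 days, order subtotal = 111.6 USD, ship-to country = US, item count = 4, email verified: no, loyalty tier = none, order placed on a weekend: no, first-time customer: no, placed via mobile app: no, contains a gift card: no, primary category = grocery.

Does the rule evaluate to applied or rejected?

Atomic conditions:
  primary category ∈ {grocery, home, toys}: grocery is in the set → true
  first-time customer: no → false
  NOT placed via mobile app: no → true
  item count ≥ 22: 4 ≥ 22 is false
  loyalty tier ∈ {bronze, none, platinum}: none is in the set → true
  order subtotal ≤ 452.3 USD: 111.6 ≤ 452.3 is true
  contains a gift card: no → false
  ship-to country ∈ {AU, DE}: US is not in the set → false
  NOT order placed on a weekend: no → true
  account age ≥ 3008 days: 3908 ≥ 3008 is true
  email verified: no → false
  prior uses of this code ≥ 0: 4 ≥ 0 is true
  item count > 20: 4 > 20 is false
  item count ≥ 35: 4 ≥ 35 is false
  prior uses of this code > 3: 4 > 3 is true
  item count < 19: 4 < 19 is true
Combine:
[1.1.1.1] true AND false = false
[1.1.1.2] true OR false = true
[1.1.1] false AND true = false
[1.1.2.1.1.1] true AND true = true
[1.1.2.1.1] NOT true = false
[1.1.2.1] NOT false = true
[1.1.2.2] false OR false = false
[1.1.2] true AND false = false
[1.1] false AND false = false
[1.2.1] exactly-one(false, true) = true
[1.2.2] true OR false OR true = true
[1.2.3.1.2] false AND false = false
[1.2.3.1] false AND false = false
[1.2.3] NOT false = true
[1.2] true OR true OR true = true
[1] exactly-one(false, true) = true
[2] true → true = true
[root] true AND true = true
Overall: true → applied

Applied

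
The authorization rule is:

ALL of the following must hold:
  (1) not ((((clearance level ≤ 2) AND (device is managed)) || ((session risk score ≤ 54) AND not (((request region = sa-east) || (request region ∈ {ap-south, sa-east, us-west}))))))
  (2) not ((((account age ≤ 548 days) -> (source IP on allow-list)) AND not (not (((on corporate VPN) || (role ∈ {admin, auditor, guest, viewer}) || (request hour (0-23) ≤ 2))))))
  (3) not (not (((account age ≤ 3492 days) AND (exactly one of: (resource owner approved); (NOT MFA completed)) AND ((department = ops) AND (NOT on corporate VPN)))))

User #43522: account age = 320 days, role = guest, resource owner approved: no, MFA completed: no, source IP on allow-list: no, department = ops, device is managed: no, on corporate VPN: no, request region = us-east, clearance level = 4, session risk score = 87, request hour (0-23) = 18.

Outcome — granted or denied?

Atomic conditions:
  clearance level ≤ 2: 4 ≤ 2 is false
  device is managed: no → false
  session risk score ≤ 54: 87 ≤ 54 is false
  request region = sa-east: us-east == sa-east is false
  request region ∈ {ap-south, sa-east, us-west}: us-east is not in the set → false
  account age ≤ 548 days: 320 ≤ 548 is true
  source IP on allow-list: no → false
  on corporate VPN: no → false
  role ∈ {admin, auditor, guest, viewer}: guest is in the set → true
  request hour (0-23) ≤ 2: 18 ≤ 2 is false
  account age ≤ 3492 days: 320 ≤ 3492 is true
  resource owner approved: no → false
  NOT MFA completed: no → true
  department = ops: ops == ops is true
  NOT on corporate VPN: no → true
Combine:
[1.1.1] false AND false = false
[1.1.2.2.1] false OR false = false
[1.1.2.2] NOT false = true
[1.1.2] false AND true = false
[1.1] false OR false = false
[1] NOT false = true
[2.1.1] true → false = false
[2.1.2.1.1] false OR true OR false = true
[2.1.2.1] NOT true = false
[2.1.2] NOT false = true
[2.1] false AND true = false
[2] NOT false = true
[3.1.1.2] exactly-one(false, true) = true
[3.1.1.3] true AND true = true
[3.1.1] true AND true AND true = true
[3.1] NOT true = false
[3] NOT false = true
[root] true AND true AND true = true
Overall: true → granted

Granted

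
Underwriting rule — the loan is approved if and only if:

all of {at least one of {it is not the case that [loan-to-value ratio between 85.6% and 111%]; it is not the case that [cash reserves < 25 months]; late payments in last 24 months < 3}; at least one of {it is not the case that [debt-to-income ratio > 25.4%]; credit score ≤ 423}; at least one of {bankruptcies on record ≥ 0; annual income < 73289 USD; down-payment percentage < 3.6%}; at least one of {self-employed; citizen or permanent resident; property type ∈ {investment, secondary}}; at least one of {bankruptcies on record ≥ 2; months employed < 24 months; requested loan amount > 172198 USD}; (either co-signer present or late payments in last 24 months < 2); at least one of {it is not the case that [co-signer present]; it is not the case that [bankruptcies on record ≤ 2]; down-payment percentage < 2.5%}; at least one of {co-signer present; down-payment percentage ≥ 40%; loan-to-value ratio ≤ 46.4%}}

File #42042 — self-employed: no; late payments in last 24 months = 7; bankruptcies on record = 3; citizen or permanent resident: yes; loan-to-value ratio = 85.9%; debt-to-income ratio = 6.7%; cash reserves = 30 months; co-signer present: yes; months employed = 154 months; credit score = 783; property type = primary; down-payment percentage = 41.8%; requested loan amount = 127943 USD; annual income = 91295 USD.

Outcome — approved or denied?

Approved

Atomic conditions:
  loan-to-value ratio between 85.6% and 111%: 85.9 in [85.6, 111] is true
  cash reserves < 25 months: 30 < 25 is false
  late payments in last 24 months < 3: 7 < 3 is false
  debt-to-income ratio > 25.4%: 6.7 > 25.4 is false
  credit score ≤ 423: 783 ≤ 423 is false
  bankruptcies on record ≥ 0: 3 ≥ 0 is true
  annual income < 73289 USD: 91295 < 73289 is false
  down-payment percentage < 3.6%: 41.8 < 3.6 is false
  self-employed: no → false
  citizen or permanent resident: yes → true
  property type ∈ {investment, secondary}: primary is not in the set → false
  bankruptcies on record ≥ 2: 3 ≥ 2 is true
  months employed < 24 months: 154 < 24 is false
  requested loan amount > 172198 USD: 127943 > 172198 is false
  co-signer present: yes → true
  late payments in last 24 months < 2: 7 < 2 is false
  bankruptcies on record ≤ 2: 3 ≤ 2 is false
  down-payment percentage < 2.5%: 41.8 < 2.5 is false
  down-payment percentage ≥ 40%: 41.8 ≥ 40 is true
  loan-to-value ratio ≤ 46.4%: 85.9 ≤ 46.4 is false
Combine:
[1.1] NOT true = false
[1.2] NOT false = true
[1] false OR true OR false = true
[2.1] NOT false = true
[2] true OR false = true
[3] true OR false OR false = true
[4] false OR true OR false = true
[5] true OR false OR false = true
[6] true OR false = true
[7.1] NOT true = false
[7.2] NOT false = true
[7] false OR true OR false = true
[8] true OR true OR false = true
[root] true AND true AND true AND true AND true AND true AND true AND true = true
Overall: true → approved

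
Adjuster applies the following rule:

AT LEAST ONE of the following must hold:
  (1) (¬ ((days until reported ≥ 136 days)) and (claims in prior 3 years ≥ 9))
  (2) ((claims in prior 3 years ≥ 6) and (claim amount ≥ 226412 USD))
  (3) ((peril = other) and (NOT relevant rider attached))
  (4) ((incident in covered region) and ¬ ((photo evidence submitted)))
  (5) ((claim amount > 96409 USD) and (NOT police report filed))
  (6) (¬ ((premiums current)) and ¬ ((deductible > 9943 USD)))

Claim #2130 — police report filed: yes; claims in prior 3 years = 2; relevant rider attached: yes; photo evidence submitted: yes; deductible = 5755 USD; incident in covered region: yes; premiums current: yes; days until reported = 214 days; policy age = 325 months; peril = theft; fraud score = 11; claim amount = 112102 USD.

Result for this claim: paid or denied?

Denied

Atomic conditions:
  days until reported ≥ 136 days: 214 ≥ 136 is true
  claims in prior 3 years ≥ 9: 2 ≥ 9 is false
  claims in prior 3 years ≥ 6: 2 ≥ 6 is false
  claim amount ≥ 226412 USD: 112102 ≥ 226412 is false
  peril = other: theft == other is false
  NOT relevant rider attached: yes → false
  incident in covered region: yes → true
  photo evidence submitted: yes → true
  claim amount > 96409 USD: 112102 > 96409 is true
  NOT police report filed: yes → false
  premiums current: yes → true
  deductible > 9943 USD: 5755 > 9943 is false
Combine:
[1.1] NOT true = false
[1] false AND false = false
[2] false AND false = false
[3] false AND false = false
[4.2] NOT true = false
[4] true AND false = false
[5] true AND false = false
[6.1] NOT true = false
[6.2] NOT false = true
[6] false AND true = false
[root] false OR false OR false OR false OR false OR false = false
Overall: false → denied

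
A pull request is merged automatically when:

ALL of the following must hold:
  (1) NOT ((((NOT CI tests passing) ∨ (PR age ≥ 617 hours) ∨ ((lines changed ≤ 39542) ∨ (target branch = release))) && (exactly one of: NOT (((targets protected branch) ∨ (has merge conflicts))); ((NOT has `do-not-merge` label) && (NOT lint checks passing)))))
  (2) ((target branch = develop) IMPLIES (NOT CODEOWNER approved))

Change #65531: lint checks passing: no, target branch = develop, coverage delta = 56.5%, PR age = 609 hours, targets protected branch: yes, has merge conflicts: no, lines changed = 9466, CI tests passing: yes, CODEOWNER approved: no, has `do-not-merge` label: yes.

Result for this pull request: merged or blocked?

Merged

Atomic conditions:
  NOT CI tests passing: yes → false
  PR age ≥ 617 hours: 609 ≥ 617 is false
  lines changed ≤ 39542: 9466 ≤ 39542 is true
  target branch = release: develop == release is false
  targets protected branch: yes → true
  has merge conflicts: no → false
  NOT has `do-not-merge` label: yes → false
  NOT lint checks passing: no → true
  target branch = develop: develop == develop is true
  NOT CODEOWNER approved: no → true
Combine:
[1.1.1.3] true OR false = true
[1.1.1] false OR false OR true = true
[1.1.2.1.1] true OR false = true
[1.1.2.1] NOT true = false
[1.1.2.2] false AND true = false
[1.1.2] exactly-one(false, false) = false
[1.1] true AND false = false
[1] NOT false = true
[2] true → true = true
[root] true AND true = true
Overall: true → merged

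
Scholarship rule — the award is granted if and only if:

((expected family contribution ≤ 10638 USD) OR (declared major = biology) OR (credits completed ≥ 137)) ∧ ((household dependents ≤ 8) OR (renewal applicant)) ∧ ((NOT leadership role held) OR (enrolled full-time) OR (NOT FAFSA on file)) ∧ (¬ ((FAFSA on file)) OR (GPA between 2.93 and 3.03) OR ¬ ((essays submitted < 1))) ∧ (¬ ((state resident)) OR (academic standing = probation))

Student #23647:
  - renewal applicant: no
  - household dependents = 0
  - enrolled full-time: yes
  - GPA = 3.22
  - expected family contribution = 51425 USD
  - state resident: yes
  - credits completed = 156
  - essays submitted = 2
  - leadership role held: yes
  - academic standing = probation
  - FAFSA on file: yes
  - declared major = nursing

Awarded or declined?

Awarded

Atomic conditions:
  expected family contribution ≤ 10638 USD: 51425 ≤ 10638 is false
  declared major = biology: nursing == biology is false
  credits completed ≥ 137: 156 ≥ 137 is true
  household dependents ≤ 8: 0 ≤ 8 is true
  renewal applicant: no → false
  NOT leadership role held: yes → false
  enrolled full-time: yes → true
  NOT FAFSA on file: yes → false
  FAFSA on file: yes → true
  GPA between 2.93 and 3.03: 3.22 in [2.93, 3.03] is false
  essays submitted < 1: 2 < 1 is false
  state resident: yes → true
  academic standing = probation: probation == probation is true
Combine:
[1] false OR false OR true = true
[2] true OR false = true
[3] false OR true OR false = true
[4.1] NOT true = false
[4.3] NOT false = true
[4] false OR false OR true = true
[5.1] NOT true = false
[5] false OR true = true
[root] true AND true AND true AND true AND true = true
Overall: true → awarded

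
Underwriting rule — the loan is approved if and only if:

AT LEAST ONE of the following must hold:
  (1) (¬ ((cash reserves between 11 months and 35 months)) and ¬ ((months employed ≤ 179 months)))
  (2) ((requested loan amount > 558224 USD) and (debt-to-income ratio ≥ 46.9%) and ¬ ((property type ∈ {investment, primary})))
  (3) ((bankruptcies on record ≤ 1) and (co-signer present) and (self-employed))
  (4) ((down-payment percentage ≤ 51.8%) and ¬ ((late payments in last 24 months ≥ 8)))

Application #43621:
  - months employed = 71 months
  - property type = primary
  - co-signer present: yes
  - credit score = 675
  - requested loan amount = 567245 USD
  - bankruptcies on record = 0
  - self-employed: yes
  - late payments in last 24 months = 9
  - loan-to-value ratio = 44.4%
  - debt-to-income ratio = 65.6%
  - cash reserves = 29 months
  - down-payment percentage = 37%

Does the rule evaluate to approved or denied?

Atomic conditions:
  cash reserves between 11 months and 35 months: 29 in [11, 35] is true
  months employed ≤ 179 months: 71 ≤ 179 is true
  requested loan amount > 558224 USD: 567245 > 558224 is true
  debt-to-income ratio ≥ 46.9%: 65.6 ≥ 46.9 is true
  property type ∈ {investment, primary}: primary is in the set → true
  bankruptcies on record ≤ 1: 0 ≤ 1 is true
  co-signer present: yes → true
  self-employed: yes → true
  down-payment percentage ≤ 51.8%: 37 ≤ 51.8 is true
  late payments in last 24 months ≥ 8: 9 ≥ 8 is true
Combine:
[1.1] NOT true = false
[1.2] NOT true = false
[1] false AND false = false
[2.3] NOT true = false
[2] true AND true AND false = false
[3] true AND true AND true = true
[4.2] NOT true = false
[4] true AND false = false
[root] false OR false OR true OR false = true
Overall: true → approved

Approved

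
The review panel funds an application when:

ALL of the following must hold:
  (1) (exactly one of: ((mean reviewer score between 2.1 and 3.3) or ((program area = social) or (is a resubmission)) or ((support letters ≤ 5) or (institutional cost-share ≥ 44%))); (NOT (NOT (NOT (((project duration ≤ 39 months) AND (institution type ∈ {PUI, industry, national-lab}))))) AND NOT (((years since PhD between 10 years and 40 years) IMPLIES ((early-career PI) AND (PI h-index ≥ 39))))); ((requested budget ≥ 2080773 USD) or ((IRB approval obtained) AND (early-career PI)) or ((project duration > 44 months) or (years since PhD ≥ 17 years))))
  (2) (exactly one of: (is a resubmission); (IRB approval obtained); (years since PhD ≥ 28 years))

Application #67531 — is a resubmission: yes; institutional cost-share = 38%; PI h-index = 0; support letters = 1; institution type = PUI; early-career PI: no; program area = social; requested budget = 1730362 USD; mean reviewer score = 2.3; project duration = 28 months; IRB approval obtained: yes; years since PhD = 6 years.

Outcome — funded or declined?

Declined

Atomic conditions:
  mean reviewer score between 2.1 and 3.3: 2.3 in [2.1, 3.3] is true
  program area = social: social == social is true
  is a resubmission: yes → true
  support letters ≤ 5: 1 ≤ 5 is true
  institutional cost-share ≥ 44%: 38 ≥ 44 is false
  project duration ≤ 39 months: 28 ≤ 39 is true
  institution type ∈ {PUI, industry, national-lab}: PUI is in the set → true
  years since PhD between 10 years and 40 years: 6 in [10, 40] is false
  early-career PI: no → false
  PI h-index ≥ 39: 0 ≥ 39 is false
  requested budget ≥ 2080773 USD: 1730362 ≥ 2080773 is false
  IRB approval obtained: yes → true
  project duration > 44 months: 28 > 44 is false
  years since PhD ≥ 17 years: 6 ≥ 17 is false
  years since PhD ≥ 28 years: 6 ≥ 28 is false
Combine:
[1.1.2] true OR true = true
[1.1.3] true OR false = true
[1.1] true OR true OR true = true
[1.2.1.1.1.1] true AND true = true
[1.2.1.1.1] NOT true = false
[1.2.1.1] NOT false = true
[1.2.1] NOT true = false
[1.2.2.1.2] false AND false = false
[1.2.2.1] false → false (antecedent false ⇒ implication holds) = true
[1.2.2] NOT true = false
[1.2] false AND false = false
[1.3.2] true AND false = false
[1.3.3] false OR false = false
[1.3] false OR false OR false = false
[1] exactly-one(true, false, false) = true
[2] exactly-one(true, true, false) = false
[root] true AND false = false
Overall: false → declined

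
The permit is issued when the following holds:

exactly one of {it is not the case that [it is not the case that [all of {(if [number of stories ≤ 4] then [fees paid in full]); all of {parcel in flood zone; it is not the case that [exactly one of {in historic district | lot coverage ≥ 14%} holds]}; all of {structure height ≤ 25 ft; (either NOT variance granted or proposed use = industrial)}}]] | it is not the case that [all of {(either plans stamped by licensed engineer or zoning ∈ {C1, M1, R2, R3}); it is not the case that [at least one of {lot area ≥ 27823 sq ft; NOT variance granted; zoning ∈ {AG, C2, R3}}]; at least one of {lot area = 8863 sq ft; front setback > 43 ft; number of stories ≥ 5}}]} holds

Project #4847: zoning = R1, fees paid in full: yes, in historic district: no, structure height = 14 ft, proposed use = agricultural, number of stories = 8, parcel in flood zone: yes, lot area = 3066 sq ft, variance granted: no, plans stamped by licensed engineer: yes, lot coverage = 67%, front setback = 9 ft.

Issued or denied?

Issued

Atomic conditions:
  number of stories ≤ 4: 8 ≤ 4 is false
  fees paid in full: yes → true
  parcel in flood zone: yes → true
  in historic district: no → false
  lot coverage ≥ 14%: 67 ≥ 14 is true
  structure height ≤ 25 ft: 14 ≤ 25 is true
  NOT variance granted: no → true
  proposed use = industrial: agricultural == industrial is false
  plans stamped by licensed engineer: yes → true
  zoning ∈ {C1, M1, R2, R3}: R1 is not in the set → false
  lot area ≥ 27823 sq ft: 3066 ≥ 27823 is false
  zoning ∈ {AG, C2, R3}: R1 is not in the set → false
  lot area = 8863 sq ft: 3066 == 8863 is false
  front setback > 43 ft: 9 > 43 is false
  number of stories ≥ 5: 8 ≥ 5 is true
Combine:
[1.1.1.1] false → true (antecedent false ⇒ implication holds) = true
[1.1.1.2.2.1] exactly-one(false, true) = true
[1.1.1.2.2] NOT true = false
[1.1.1.2] true AND false = false
[1.1.1.3.2] true OR false = true
[1.1.1.3] true AND true = true
[1.1.1] true AND false AND true = false
[1.1] NOT false = true
[1] NOT true = false
[2.1.1] true OR false = true
[2.1.2.1] false OR true OR false = true
[2.1.2] NOT true = false
[2.1.3] false OR false OR true = true
[2.1] true AND false AND true = false
[2] NOT false = true
[root] exactly-one(false, true) = true
Overall: true → issued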